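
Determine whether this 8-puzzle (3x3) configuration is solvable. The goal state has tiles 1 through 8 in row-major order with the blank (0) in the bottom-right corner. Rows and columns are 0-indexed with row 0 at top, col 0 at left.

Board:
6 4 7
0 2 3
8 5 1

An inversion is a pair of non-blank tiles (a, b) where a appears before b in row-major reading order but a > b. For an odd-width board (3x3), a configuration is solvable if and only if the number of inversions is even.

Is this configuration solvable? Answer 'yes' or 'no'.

Inversions (pairs i<j in row-major order where tile[i] > tile[j] > 0): 17
17 is odd, so the puzzle is not solvable.

Answer: no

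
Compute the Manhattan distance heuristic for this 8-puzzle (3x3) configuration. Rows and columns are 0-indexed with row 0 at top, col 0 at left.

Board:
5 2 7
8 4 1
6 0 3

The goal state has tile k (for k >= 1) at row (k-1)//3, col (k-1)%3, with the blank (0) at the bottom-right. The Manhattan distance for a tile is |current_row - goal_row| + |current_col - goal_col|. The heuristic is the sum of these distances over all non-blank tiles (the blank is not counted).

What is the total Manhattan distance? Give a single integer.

Tile 5: at (0,0), goal (1,1), distance |0-1|+|0-1| = 2
Tile 2: at (0,1), goal (0,1), distance |0-0|+|1-1| = 0
Tile 7: at (0,2), goal (2,0), distance |0-2|+|2-0| = 4
Tile 8: at (1,0), goal (2,1), distance |1-2|+|0-1| = 2
Tile 4: at (1,1), goal (1,0), distance |1-1|+|1-0| = 1
Tile 1: at (1,2), goal (0,0), distance |1-0|+|2-0| = 3
Tile 6: at (2,0), goal (1,2), distance |2-1|+|0-2| = 3
Tile 3: at (2,2), goal (0,2), distance |2-0|+|2-2| = 2
Sum: 2 + 0 + 4 + 2 + 1 + 3 + 3 + 2 = 17

Answer: 17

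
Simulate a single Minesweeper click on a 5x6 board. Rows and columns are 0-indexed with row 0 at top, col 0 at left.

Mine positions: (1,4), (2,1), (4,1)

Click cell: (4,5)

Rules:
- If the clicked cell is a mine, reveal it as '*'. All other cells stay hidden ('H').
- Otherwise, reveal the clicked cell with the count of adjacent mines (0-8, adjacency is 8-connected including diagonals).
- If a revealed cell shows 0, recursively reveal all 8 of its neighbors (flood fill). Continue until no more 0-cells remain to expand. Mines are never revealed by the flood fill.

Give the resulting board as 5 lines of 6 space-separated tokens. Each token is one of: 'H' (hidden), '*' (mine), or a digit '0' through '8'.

H H H H H H
H H H H H H
H H 1 1 1 1
H H 2 0 0 0
H H 1 0 0 0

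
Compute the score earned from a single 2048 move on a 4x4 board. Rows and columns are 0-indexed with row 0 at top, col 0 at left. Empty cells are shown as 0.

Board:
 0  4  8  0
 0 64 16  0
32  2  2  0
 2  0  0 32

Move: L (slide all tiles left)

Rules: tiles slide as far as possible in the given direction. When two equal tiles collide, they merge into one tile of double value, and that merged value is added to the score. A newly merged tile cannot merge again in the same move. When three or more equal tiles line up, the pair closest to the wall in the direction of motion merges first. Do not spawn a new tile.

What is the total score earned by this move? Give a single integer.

Answer: 4

Derivation:
Slide left:
row 0: [0, 4, 8, 0] -> [4, 8, 0, 0]  score +0 (running 0)
row 1: [0, 64, 16, 0] -> [64, 16, 0, 0]  score +0 (running 0)
row 2: [32, 2, 2, 0] -> [32, 4, 0, 0]  score +4 (running 4)
row 3: [2, 0, 0, 32] -> [2, 32, 0, 0]  score +0 (running 4)
Board after move:
 4  8  0  0
64 16  0  0
32  4  0  0
 2 32  0  0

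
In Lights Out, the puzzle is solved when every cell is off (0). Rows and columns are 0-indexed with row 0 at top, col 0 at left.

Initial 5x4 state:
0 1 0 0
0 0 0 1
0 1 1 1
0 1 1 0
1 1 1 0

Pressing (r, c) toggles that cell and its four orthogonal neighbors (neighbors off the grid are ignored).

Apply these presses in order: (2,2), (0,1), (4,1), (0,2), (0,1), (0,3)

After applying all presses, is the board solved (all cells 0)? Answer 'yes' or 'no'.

After press 1 at (2,2):
0 1 0 0
0 0 1 1
0 0 0 0
0 1 0 0
1 1 1 0

After press 2 at (0,1):
1 0 1 0
0 1 1 1
0 0 0 0
0 1 0 0
1 1 1 0

After press 3 at (4,1):
1 0 1 0
0 1 1 1
0 0 0 0
0 0 0 0
0 0 0 0

After press 4 at (0,2):
1 1 0 1
0 1 0 1
0 0 0 0
0 0 0 0
0 0 0 0

After press 5 at (0,1):
0 0 1 1
0 0 0 1
0 0 0 0
0 0 0 0
0 0 0 0

After press 6 at (0,3):
0 0 0 0
0 0 0 0
0 0 0 0
0 0 0 0
0 0 0 0

Lights still on: 0

Answer: yes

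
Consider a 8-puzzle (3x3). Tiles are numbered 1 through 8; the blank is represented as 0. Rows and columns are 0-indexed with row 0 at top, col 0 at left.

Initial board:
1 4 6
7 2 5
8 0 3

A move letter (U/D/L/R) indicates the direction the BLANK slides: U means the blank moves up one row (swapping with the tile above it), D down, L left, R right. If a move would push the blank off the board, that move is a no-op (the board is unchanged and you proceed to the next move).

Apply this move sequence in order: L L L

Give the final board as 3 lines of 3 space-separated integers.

After move 1 (L):
1 4 6
7 2 5
0 8 3

After move 2 (L):
1 4 6
7 2 5
0 8 3

After move 3 (L):
1 4 6
7 2 5
0 8 3

Answer: 1 4 6
7 2 5
0 8 3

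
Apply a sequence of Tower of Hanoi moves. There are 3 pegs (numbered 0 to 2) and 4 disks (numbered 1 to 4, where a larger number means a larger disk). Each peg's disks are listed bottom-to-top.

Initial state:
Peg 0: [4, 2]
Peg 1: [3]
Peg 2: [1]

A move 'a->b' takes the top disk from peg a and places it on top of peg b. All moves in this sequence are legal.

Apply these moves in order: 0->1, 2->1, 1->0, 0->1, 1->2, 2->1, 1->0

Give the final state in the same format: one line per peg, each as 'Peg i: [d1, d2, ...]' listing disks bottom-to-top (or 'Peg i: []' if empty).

After move 1 (0->1):
Peg 0: [4]
Peg 1: [3, 2]
Peg 2: [1]

After move 2 (2->1):
Peg 0: [4]
Peg 1: [3, 2, 1]
Peg 2: []

After move 3 (1->0):
Peg 0: [4, 1]
Peg 1: [3, 2]
Peg 2: []

After move 4 (0->1):
Peg 0: [4]
Peg 1: [3, 2, 1]
Peg 2: []

After move 5 (1->2):
Peg 0: [4]
Peg 1: [3, 2]
Peg 2: [1]

After move 6 (2->1):
Peg 0: [4]
Peg 1: [3, 2, 1]
Peg 2: []

After move 7 (1->0):
Peg 0: [4, 1]
Peg 1: [3, 2]
Peg 2: []

Answer: Peg 0: [4, 1]
Peg 1: [3, 2]
Peg 2: []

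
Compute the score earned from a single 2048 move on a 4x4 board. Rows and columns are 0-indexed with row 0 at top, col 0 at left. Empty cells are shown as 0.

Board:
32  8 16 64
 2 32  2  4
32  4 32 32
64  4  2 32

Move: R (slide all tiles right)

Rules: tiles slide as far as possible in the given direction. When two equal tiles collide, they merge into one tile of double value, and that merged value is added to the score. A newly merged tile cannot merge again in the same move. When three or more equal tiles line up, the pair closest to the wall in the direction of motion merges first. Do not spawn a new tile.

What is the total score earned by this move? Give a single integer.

Answer: 64

Derivation:
Slide right:
row 0: [32, 8, 16, 64] -> [32, 8, 16, 64]  score +0 (running 0)
row 1: [2, 32, 2, 4] -> [2, 32, 2, 4]  score +0 (running 0)
row 2: [32, 4, 32, 32] -> [0, 32, 4, 64]  score +64 (running 64)
row 3: [64, 4, 2, 32] -> [64, 4, 2, 32]  score +0 (running 64)
Board after move:
32  8 16 64
 2 32  2  4
 0 32  4 64
64  4  2 32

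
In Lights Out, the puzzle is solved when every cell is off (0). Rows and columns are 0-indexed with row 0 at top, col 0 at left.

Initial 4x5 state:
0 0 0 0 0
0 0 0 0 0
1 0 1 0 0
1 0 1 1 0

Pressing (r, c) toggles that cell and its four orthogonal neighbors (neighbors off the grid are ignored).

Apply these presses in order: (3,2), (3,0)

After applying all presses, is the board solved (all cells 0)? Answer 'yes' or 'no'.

After press 1 at (3,2):
0 0 0 0 0
0 0 0 0 0
1 0 0 0 0
1 1 0 0 0

After press 2 at (3,0):
0 0 0 0 0
0 0 0 0 0
0 0 0 0 0
0 0 0 0 0

Lights still on: 0

Answer: yes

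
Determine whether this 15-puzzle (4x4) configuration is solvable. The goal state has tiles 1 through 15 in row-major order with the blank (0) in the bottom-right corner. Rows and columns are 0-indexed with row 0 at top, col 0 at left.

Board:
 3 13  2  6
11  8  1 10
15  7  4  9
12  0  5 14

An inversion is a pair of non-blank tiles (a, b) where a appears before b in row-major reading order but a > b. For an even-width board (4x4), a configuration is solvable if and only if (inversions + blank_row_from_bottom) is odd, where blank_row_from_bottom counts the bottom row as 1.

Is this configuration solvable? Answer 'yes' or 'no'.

Answer: yes

Derivation:
Inversions: 42
Blank is in row 3 (0-indexed from top), which is row 1 counting from the bottom (bottom = 1).
42 + 1 = 43, which is odd, so the puzzle is solvable.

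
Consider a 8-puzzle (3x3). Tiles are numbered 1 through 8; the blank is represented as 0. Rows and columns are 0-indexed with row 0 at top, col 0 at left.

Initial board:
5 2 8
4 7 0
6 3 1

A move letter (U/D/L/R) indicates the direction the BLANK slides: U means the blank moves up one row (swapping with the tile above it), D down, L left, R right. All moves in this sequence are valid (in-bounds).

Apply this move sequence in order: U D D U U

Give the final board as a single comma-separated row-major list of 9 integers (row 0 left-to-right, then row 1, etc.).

After move 1 (U):
5 2 0
4 7 8
6 3 1

After move 2 (D):
5 2 8
4 7 0
6 3 1

After move 3 (D):
5 2 8
4 7 1
6 3 0

After move 4 (U):
5 2 8
4 7 0
6 3 1

After move 5 (U):
5 2 0
4 7 8
6 3 1

Answer: 5, 2, 0, 4, 7, 8, 6, 3, 1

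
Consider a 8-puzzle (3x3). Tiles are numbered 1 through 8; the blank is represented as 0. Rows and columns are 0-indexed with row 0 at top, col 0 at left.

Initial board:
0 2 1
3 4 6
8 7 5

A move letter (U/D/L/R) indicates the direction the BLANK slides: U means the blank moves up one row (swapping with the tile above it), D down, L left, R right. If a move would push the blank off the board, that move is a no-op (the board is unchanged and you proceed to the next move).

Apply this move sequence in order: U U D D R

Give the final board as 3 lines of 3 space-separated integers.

After move 1 (U):
0 2 1
3 4 6
8 7 5

After move 2 (U):
0 2 1
3 4 6
8 7 5

After move 3 (D):
3 2 1
0 4 6
8 7 5

After move 4 (D):
3 2 1
8 4 6
0 7 5

After move 5 (R):
3 2 1
8 4 6
7 0 5

Answer: 3 2 1
8 4 6
7 0 5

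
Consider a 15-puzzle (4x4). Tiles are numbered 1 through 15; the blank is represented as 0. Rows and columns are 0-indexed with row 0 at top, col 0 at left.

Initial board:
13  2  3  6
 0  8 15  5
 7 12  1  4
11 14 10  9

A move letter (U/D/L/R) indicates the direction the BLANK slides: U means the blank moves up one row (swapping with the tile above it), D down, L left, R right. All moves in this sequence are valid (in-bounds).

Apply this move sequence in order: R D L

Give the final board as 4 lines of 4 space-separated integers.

Answer: 13  2  3  6
 8 12 15  5
 0  7  1  4
11 14 10  9

Derivation:
After move 1 (R):
13  2  3  6
 8  0 15  5
 7 12  1  4
11 14 10  9

After move 2 (D):
13  2  3  6
 8 12 15  5
 7  0  1  4
11 14 10  9

After move 3 (L):
13  2  3  6
 8 12 15  5
 0  7  1  4
11 14 10  9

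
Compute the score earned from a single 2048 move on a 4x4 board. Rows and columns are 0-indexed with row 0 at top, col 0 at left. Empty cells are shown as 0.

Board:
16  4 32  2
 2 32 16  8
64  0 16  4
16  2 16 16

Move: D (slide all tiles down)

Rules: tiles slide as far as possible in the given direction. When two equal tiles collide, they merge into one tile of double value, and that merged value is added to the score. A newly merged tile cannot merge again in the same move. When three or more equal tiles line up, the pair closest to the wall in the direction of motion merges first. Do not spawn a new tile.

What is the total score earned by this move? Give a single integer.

Answer: 32

Derivation:
Slide down:
col 0: [16, 2, 64, 16] -> [16, 2, 64, 16]  score +0 (running 0)
col 1: [4, 32, 0, 2] -> [0, 4, 32, 2]  score +0 (running 0)
col 2: [32, 16, 16, 16] -> [0, 32, 16, 32]  score +32 (running 32)
col 3: [2, 8, 4, 16] -> [2, 8, 4, 16]  score +0 (running 32)
Board after move:
16  0  0  2
 2  4 32  8
64 32 16  4
16  2 32 16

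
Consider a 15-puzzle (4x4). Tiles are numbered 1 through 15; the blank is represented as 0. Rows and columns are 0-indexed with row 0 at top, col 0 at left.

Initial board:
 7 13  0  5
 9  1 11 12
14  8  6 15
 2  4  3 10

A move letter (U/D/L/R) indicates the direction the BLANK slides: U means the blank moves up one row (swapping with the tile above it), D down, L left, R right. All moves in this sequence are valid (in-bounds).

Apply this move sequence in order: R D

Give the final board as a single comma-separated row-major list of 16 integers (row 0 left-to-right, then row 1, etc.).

After move 1 (R):
 7 13  5  0
 9  1 11 12
14  8  6 15
 2  4  3 10

After move 2 (D):
 7 13  5 12
 9  1 11  0
14  8  6 15
 2  4  3 10

Answer: 7, 13, 5, 12, 9, 1, 11, 0, 14, 8, 6, 15, 2, 4, 3, 10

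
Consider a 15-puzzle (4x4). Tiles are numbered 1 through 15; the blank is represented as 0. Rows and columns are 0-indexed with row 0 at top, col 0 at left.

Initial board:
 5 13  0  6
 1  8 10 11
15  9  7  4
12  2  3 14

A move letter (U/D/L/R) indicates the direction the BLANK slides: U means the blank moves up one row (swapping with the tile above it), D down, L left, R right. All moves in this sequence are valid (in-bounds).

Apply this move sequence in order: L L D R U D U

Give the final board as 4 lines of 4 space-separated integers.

Answer:  1  0 13  6
 8  5 10 11
15  9  7  4
12  2  3 14

Derivation:
After move 1 (L):
 5  0 13  6
 1  8 10 11
15  9  7  4
12  2  3 14

After move 2 (L):
 0  5 13  6
 1  8 10 11
15  9  7  4
12  2  3 14

After move 3 (D):
 1  5 13  6
 0  8 10 11
15  9  7  4
12  2  3 14

After move 4 (R):
 1  5 13  6
 8  0 10 11
15  9  7  4
12  2  3 14

After move 5 (U):
 1  0 13  6
 8  5 10 11
15  9  7  4
12  2  3 14

After move 6 (D):
 1  5 13  6
 8  0 10 11
15  9  7  4
12  2  3 14

After move 7 (U):
 1  0 13  6
 8  5 10 11
15  9  7  4
12  2  3 14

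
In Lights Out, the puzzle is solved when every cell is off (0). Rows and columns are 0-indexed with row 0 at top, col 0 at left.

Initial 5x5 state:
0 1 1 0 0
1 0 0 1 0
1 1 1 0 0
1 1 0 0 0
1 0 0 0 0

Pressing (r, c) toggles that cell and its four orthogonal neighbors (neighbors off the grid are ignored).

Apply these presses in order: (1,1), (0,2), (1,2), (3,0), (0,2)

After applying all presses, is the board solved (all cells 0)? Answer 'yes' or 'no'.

Answer: yes

Derivation:
After press 1 at (1,1):
0 0 1 0 0
0 1 1 1 0
1 0 1 0 0
1 1 0 0 0
1 0 0 0 0

After press 2 at (0,2):
0 1 0 1 0
0 1 0 1 0
1 0 1 0 0
1 1 0 0 0
1 0 0 0 0

After press 3 at (1,2):
0 1 1 1 0
0 0 1 0 0
1 0 0 0 0
1 1 0 0 0
1 0 0 0 0

After press 4 at (3,0):
0 1 1 1 0
0 0 1 0 0
0 0 0 0 0
0 0 0 0 0
0 0 0 0 0

After press 5 at (0,2):
0 0 0 0 0
0 0 0 0 0
0 0 0 0 0
0 0 0 0 0
0 0 0 0 0

Lights still on: 0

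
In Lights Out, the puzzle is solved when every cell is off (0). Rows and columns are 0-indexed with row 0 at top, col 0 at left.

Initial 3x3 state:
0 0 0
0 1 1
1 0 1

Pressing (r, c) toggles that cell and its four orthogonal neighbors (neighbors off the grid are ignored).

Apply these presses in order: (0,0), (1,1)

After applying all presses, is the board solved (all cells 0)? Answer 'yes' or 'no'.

Answer: no

Derivation:
After press 1 at (0,0):
1 1 0
1 1 1
1 0 1

After press 2 at (1,1):
1 0 0
0 0 0
1 1 1

Lights still on: 4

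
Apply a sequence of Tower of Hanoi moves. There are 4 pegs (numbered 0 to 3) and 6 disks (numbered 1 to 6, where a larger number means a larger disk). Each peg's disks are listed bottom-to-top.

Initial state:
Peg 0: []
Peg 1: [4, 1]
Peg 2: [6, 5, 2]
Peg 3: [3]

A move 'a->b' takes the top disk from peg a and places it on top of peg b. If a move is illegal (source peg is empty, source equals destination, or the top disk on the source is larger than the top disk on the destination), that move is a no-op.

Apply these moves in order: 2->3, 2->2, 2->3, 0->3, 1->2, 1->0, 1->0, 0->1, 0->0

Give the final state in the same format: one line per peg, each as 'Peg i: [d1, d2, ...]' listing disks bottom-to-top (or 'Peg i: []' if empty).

After move 1 (2->3):
Peg 0: []
Peg 1: [4, 1]
Peg 2: [6, 5]
Peg 3: [3, 2]

After move 2 (2->2):
Peg 0: []
Peg 1: [4, 1]
Peg 2: [6, 5]
Peg 3: [3, 2]

After move 3 (2->3):
Peg 0: []
Peg 1: [4, 1]
Peg 2: [6, 5]
Peg 3: [3, 2]

After move 4 (0->3):
Peg 0: []
Peg 1: [4, 1]
Peg 2: [6, 5]
Peg 3: [3, 2]

After move 5 (1->2):
Peg 0: []
Peg 1: [4]
Peg 2: [6, 5, 1]
Peg 3: [3, 2]

After move 6 (1->0):
Peg 0: [4]
Peg 1: []
Peg 2: [6, 5, 1]
Peg 3: [3, 2]

After move 7 (1->0):
Peg 0: [4]
Peg 1: []
Peg 2: [6, 5, 1]
Peg 3: [3, 2]

After move 8 (0->1):
Peg 0: []
Peg 1: [4]
Peg 2: [6, 5, 1]
Peg 3: [3, 2]

After move 9 (0->0):
Peg 0: []
Peg 1: [4]
Peg 2: [6, 5, 1]
Peg 3: [3, 2]

Answer: Peg 0: []
Peg 1: [4]
Peg 2: [6, 5, 1]
Peg 3: [3, 2]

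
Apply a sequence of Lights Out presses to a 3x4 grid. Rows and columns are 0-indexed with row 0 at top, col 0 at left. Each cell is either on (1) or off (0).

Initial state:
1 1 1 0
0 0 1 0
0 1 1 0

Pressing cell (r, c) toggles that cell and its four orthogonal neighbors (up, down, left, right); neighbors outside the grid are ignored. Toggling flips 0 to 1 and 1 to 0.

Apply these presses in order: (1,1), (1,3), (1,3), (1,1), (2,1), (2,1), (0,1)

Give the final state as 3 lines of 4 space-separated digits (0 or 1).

Answer: 0 0 0 0
0 1 1 0
0 1 1 0

Derivation:
After press 1 at (1,1):
1 0 1 0
1 1 0 0
0 0 1 0

After press 2 at (1,3):
1 0 1 1
1 1 1 1
0 0 1 1

After press 3 at (1,3):
1 0 1 0
1 1 0 0
0 0 1 0

After press 4 at (1,1):
1 1 1 0
0 0 1 0
0 1 1 0

After press 5 at (2,1):
1 1 1 0
0 1 1 0
1 0 0 0

After press 6 at (2,1):
1 1 1 0
0 0 1 0
0 1 1 0

After press 7 at (0,1):
0 0 0 0
0 1 1 0
0 1 1 0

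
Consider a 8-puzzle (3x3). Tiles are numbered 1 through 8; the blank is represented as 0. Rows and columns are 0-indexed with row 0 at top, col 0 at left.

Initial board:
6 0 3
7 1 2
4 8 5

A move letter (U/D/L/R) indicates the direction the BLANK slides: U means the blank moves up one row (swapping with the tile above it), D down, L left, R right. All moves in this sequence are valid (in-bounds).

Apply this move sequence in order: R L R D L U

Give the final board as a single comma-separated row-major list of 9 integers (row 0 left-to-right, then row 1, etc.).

After move 1 (R):
6 3 0
7 1 2
4 8 5

After move 2 (L):
6 0 3
7 1 2
4 8 5

After move 3 (R):
6 3 0
7 1 2
4 8 5

After move 4 (D):
6 3 2
7 1 0
4 8 5

After move 5 (L):
6 3 2
7 0 1
4 8 5

After move 6 (U):
6 0 2
7 3 1
4 8 5

Answer: 6, 0, 2, 7, 3, 1, 4, 8, 5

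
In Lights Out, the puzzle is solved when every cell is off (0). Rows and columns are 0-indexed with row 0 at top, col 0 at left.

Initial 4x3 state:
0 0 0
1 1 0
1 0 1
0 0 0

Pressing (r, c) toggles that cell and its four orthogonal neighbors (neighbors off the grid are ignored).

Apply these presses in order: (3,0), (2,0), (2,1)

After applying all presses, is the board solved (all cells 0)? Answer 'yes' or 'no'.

Answer: yes

Derivation:
After press 1 at (3,0):
0 0 0
1 1 0
0 0 1
1 1 0

After press 2 at (2,0):
0 0 0
0 1 0
1 1 1
0 1 0

After press 3 at (2,1):
0 0 0
0 0 0
0 0 0
0 0 0

Lights still on: 0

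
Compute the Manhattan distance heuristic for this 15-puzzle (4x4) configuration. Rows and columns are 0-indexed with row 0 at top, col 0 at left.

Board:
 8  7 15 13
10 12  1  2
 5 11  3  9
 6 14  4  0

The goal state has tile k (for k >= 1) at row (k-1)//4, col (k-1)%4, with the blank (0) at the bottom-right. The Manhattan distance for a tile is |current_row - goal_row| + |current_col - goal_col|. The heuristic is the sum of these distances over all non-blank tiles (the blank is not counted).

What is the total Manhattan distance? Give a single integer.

Answer: 40

Derivation:
Tile 8: at (0,0), goal (1,3), distance |0-1|+|0-3| = 4
Tile 7: at (0,1), goal (1,2), distance |0-1|+|1-2| = 2
Tile 15: at (0,2), goal (3,2), distance |0-3|+|2-2| = 3
Tile 13: at (0,3), goal (3,0), distance |0-3|+|3-0| = 6
Tile 10: at (1,0), goal (2,1), distance |1-2|+|0-1| = 2
Tile 12: at (1,1), goal (2,3), distance |1-2|+|1-3| = 3
Tile 1: at (1,2), goal (0,0), distance |1-0|+|2-0| = 3
Tile 2: at (1,3), goal (0,1), distance |1-0|+|3-1| = 3
Tile 5: at (2,0), goal (1,0), distance |2-1|+|0-0| = 1
Tile 11: at (2,1), goal (2,2), distance |2-2|+|1-2| = 1
Tile 3: at (2,2), goal (0,2), distance |2-0|+|2-2| = 2
Tile 9: at (2,3), goal (2,0), distance |2-2|+|3-0| = 3
Tile 6: at (3,0), goal (1,1), distance |3-1|+|0-1| = 3
Tile 14: at (3,1), goal (3,1), distance |3-3|+|1-1| = 0
Tile 4: at (3,2), goal (0,3), distance |3-0|+|2-3| = 4
Sum: 4 + 2 + 3 + 6 + 2 + 3 + 3 + 3 + 1 + 1 + 2 + 3 + 3 + 0 + 4 = 40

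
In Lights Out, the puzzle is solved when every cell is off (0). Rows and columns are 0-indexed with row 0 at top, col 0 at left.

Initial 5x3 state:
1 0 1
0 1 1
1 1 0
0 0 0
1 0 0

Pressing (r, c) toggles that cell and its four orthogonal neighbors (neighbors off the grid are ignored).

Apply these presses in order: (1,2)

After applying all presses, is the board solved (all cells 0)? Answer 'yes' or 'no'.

Answer: no

Derivation:
After press 1 at (1,2):
1 0 0
0 0 0
1 1 1
0 0 0
1 0 0

Lights still on: 5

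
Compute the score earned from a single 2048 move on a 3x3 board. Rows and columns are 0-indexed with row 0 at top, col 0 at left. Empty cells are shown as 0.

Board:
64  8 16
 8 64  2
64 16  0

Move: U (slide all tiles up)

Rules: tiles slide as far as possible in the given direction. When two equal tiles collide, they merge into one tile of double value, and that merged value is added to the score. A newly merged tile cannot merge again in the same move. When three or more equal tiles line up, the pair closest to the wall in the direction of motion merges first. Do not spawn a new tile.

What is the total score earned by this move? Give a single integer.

Slide up:
col 0: [64, 8, 64] -> [64, 8, 64]  score +0 (running 0)
col 1: [8, 64, 16] -> [8, 64, 16]  score +0 (running 0)
col 2: [16, 2, 0] -> [16, 2, 0]  score +0 (running 0)
Board after move:
64  8 16
 8 64  2
64 16  0

Answer: 0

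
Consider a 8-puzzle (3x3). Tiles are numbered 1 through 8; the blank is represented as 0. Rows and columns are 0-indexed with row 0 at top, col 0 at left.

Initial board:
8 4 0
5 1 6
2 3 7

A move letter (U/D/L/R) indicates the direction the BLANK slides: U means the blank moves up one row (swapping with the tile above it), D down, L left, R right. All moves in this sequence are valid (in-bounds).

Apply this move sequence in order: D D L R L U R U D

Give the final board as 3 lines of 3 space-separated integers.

Answer: 8 4 6
5 7 0
2 1 3

Derivation:
After move 1 (D):
8 4 6
5 1 0
2 3 7

After move 2 (D):
8 4 6
5 1 7
2 3 0

After move 3 (L):
8 4 6
5 1 7
2 0 3

After move 4 (R):
8 4 6
5 1 7
2 3 0

After move 5 (L):
8 4 6
5 1 7
2 0 3

After move 6 (U):
8 4 6
5 0 7
2 1 3

After move 7 (R):
8 4 6
5 7 0
2 1 3

After move 8 (U):
8 4 0
5 7 6
2 1 3

After move 9 (D):
8 4 6
5 7 0
2 1 3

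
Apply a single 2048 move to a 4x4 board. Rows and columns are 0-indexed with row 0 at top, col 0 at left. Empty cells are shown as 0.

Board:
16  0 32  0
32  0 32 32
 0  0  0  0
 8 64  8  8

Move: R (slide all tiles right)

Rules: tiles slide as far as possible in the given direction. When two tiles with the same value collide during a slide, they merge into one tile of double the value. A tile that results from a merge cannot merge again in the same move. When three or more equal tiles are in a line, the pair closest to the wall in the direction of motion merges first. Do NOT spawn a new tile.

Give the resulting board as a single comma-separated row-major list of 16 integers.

Slide right:
row 0: [16, 0, 32, 0] -> [0, 0, 16, 32]
row 1: [32, 0, 32, 32] -> [0, 0, 32, 64]
row 2: [0, 0, 0, 0] -> [0, 0, 0, 0]
row 3: [8, 64, 8, 8] -> [0, 8, 64, 16]

Answer: 0, 0, 16, 32, 0, 0, 32, 64, 0, 0, 0, 0, 0, 8, 64, 16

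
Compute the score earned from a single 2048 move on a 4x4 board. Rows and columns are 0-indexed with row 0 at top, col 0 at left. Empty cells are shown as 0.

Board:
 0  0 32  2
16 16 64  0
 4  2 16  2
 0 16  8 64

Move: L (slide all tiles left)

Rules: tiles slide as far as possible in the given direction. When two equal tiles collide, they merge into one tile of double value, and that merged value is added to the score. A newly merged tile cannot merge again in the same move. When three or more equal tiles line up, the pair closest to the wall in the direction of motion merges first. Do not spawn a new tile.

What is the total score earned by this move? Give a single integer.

Slide left:
row 0: [0, 0, 32, 2] -> [32, 2, 0, 0]  score +0 (running 0)
row 1: [16, 16, 64, 0] -> [32, 64, 0, 0]  score +32 (running 32)
row 2: [4, 2, 16, 2] -> [4, 2, 16, 2]  score +0 (running 32)
row 3: [0, 16, 8, 64] -> [16, 8, 64, 0]  score +0 (running 32)
Board after move:
32  2  0  0
32 64  0  0
 4  2 16  2
16  8 64  0

Answer: 32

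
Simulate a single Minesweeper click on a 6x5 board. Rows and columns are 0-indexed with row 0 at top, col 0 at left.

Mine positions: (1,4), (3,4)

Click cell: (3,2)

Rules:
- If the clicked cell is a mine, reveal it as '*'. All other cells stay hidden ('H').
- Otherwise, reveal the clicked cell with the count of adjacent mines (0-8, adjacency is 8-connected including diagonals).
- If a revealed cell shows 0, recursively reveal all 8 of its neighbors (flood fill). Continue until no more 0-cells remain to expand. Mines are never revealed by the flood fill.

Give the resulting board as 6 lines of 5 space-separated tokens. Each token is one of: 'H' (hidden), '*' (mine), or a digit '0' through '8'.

0 0 0 1 H
0 0 0 1 H
0 0 0 2 H
0 0 0 1 H
0 0 0 1 1
0 0 0 0 0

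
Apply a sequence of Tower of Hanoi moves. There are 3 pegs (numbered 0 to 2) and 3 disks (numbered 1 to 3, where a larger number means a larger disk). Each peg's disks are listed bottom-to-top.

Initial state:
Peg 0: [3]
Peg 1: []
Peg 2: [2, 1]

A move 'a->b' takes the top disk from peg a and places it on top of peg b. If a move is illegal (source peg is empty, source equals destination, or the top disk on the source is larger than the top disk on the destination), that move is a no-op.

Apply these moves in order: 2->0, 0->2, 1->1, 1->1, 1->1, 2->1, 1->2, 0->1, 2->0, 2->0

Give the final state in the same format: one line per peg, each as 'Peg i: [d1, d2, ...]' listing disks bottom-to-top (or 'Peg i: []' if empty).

Answer: Peg 0: [1]
Peg 1: [3]
Peg 2: [2]

Derivation:
After move 1 (2->0):
Peg 0: [3, 1]
Peg 1: []
Peg 2: [2]

After move 2 (0->2):
Peg 0: [3]
Peg 1: []
Peg 2: [2, 1]

After move 3 (1->1):
Peg 0: [3]
Peg 1: []
Peg 2: [2, 1]

After move 4 (1->1):
Peg 0: [3]
Peg 1: []
Peg 2: [2, 1]

After move 5 (1->1):
Peg 0: [3]
Peg 1: []
Peg 2: [2, 1]

After move 6 (2->1):
Peg 0: [3]
Peg 1: [1]
Peg 2: [2]

After move 7 (1->2):
Peg 0: [3]
Peg 1: []
Peg 2: [2, 1]

After move 8 (0->1):
Peg 0: []
Peg 1: [3]
Peg 2: [2, 1]

After move 9 (2->0):
Peg 0: [1]
Peg 1: [3]
Peg 2: [2]

After move 10 (2->0):
Peg 0: [1]
Peg 1: [3]
Peg 2: [2]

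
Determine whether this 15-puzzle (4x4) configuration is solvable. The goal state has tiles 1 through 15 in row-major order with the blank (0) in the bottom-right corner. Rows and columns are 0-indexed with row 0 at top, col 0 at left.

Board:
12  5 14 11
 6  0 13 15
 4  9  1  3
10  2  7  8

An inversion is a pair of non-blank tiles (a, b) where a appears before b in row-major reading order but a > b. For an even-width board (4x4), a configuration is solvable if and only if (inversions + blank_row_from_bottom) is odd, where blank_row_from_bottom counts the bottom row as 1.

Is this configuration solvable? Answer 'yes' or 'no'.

Answer: no

Derivation:
Inversions: 67
Blank is in row 1 (0-indexed from top), which is row 3 counting from the bottom (bottom = 1).
67 + 3 = 70, which is even, so the puzzle is not solvable.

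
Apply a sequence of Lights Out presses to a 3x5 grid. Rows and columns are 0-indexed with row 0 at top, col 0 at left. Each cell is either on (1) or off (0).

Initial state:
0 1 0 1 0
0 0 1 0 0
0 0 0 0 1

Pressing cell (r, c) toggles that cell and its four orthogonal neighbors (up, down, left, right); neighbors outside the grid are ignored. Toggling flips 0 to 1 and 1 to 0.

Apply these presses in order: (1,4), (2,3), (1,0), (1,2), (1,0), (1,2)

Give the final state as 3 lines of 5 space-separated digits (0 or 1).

After press 1 at (1,4):
0 1 0 1 1
0 0 1 1 1
0 0 0 0 0

After press 2 at (2,3):
0 1 0 1 1
0 0 1 0 1
0 0 1 1 1

After press 3 at (1,0):
1 1 0 1 1
1 1 1 0 1
1 0 1 1 1

After press 4 at (1,2):
1 1 1 1 1
1 0 0 1 1
1 0 0 1 1

After press 5 at (1,0):
0 1 1 1 1
0 1 0 1 1
0 0 0 1 1

After press 6 at (1,2):
0 1 0 1 1
0 0 1 0 1
0 0 1 1 1

Answer: 0 1 0 1 1
0 0 1 0 1
0 0 1 1 1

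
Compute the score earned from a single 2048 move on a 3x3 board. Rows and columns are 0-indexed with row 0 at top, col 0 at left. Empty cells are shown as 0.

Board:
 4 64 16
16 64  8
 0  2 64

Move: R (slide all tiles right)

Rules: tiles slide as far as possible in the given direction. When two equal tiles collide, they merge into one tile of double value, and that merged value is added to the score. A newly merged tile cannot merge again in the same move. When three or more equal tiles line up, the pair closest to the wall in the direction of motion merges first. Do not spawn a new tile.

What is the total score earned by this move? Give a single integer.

Slide right:
row 0: [4, 64, 16] -> [4, 64, 16]  score +0 (running 0)
row 1: [16, 64, 8] -> [16, 64, 8]  score +0 (running 0)
row 2: [0, 2, 64] -> [0, 2, 64]  score +0 (running 0)
Board after move:
 4 64 16
16 64  8
 0  2 64

Answer: 0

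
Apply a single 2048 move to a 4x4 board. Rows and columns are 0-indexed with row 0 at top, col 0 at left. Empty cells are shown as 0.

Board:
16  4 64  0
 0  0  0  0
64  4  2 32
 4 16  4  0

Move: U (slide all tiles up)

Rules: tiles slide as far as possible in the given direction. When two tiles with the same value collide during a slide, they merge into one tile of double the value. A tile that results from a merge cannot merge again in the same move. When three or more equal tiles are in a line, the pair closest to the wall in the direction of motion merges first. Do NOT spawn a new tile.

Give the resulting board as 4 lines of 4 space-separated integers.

Answer: 16  8 64 32
64 16  2  0
 4  0  4  0
 0  0  0  0

Derivation:
Slide up:
col 0: [16, 0, 64, 4] -> [16, 64, 4, 0]
col 1: [4, 0, 4, 16] -> [8, 16, 0, 0]
col 2: [64, 0, 2, 4] -> [64, 2, 4, 0]
col 3: [0, 0, 32, 0] -> [32, 0, 0, 0]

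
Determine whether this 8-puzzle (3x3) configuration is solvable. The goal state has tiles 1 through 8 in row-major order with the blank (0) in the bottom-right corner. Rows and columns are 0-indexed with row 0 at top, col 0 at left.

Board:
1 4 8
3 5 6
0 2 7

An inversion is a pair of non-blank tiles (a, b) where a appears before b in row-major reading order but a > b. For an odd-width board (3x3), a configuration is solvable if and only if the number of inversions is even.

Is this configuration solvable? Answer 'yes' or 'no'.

Answer: yes

Derivation:
Inversions (pairs i<j in row-major order where tile[i] > tile[j] > 0): 10
10 is even, so the puzzle is solvable.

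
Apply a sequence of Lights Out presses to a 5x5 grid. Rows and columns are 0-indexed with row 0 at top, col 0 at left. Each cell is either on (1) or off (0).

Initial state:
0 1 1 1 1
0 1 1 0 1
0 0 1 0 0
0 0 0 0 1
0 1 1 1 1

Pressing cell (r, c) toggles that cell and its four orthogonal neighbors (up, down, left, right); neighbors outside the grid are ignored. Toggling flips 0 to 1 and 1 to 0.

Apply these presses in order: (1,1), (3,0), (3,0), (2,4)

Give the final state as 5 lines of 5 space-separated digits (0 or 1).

After press 1 at (1,1):
0 0 1 1 1
1 0 0 0 1
0 1 1 0 0
0 0 0 0 1
0 1 1 1 1

After press 2 at (3,0):
0 0 1 1 1
1 0 0 0 1
1 1 1 0 0
1 1 0 0 1
1 1 1 1 1

After press 3 at (3,0):
0 0 1 1 1
1 0 0 0 1
0 1 1 0 0
0 0 0 0 1
0 1 1 1 1

After press 4 at (2,4):
0 0 1 1 1
1 0 0 0 0
0 1 1 1 1
0 0 0 0 0
0 1 1 1 1

Answer: 0 0 1 1 1
1 0 0 0 0
0 1 1 1 1
0 0 0 0 0
0 1 1 1 1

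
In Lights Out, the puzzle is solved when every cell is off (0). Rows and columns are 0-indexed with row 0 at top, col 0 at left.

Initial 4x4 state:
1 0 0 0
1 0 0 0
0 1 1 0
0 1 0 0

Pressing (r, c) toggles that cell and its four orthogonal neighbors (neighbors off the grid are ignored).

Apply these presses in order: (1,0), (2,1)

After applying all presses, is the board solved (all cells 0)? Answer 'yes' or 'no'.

Answer: yes

Derivation:
After press 1 at (1,0):
0 0 0 0
0 1 0 0
1 1 1 0
0 1 0 0

After press 2 at (2,1):
0 0 0 0
0 0 0 0
0 0 0 0
0 0 0 0

Lights still on: 0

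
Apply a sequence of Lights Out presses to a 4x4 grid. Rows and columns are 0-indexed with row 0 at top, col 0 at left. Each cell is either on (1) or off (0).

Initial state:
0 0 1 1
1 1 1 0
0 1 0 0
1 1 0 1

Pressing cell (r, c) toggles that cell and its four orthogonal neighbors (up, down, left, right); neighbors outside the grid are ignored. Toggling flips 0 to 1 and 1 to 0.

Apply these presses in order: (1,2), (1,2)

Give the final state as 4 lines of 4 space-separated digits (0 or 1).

Answer: 0 0 1 1
1 1 1 0
0 1 0 0
1 1 0 1

Derivation:
After press 1 at (1,2):
0 0 0 1
1 0 0 1
0 1 1 0
1 1 0 1

After press 2 at (1,2):
0 0 1 1
1 1 1 0
0 1 0 0
1 1 0 1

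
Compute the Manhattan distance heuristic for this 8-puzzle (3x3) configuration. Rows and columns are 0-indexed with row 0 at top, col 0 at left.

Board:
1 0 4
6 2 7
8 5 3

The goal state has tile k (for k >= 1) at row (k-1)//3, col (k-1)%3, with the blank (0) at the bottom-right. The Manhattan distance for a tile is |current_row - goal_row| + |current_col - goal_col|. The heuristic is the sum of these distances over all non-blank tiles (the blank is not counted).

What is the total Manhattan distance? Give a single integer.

Answer: 13

Derivation:
Tile 1: at (0,0), goal (0,0), distance |0-0|+|0-0| = 0
Tile 4: at (0,2), goal (1,0), distance |0-1|+|2-0| = 3
Tile 6: at (1,0), goal (1,2), distance |1-1|+|0-2| = 2
Tile 2: at (1,1), goal (0,1), distance |1-0|+|1-1| = 1
Tile 7: at (1,2), goal (2,0), distance |1-2|+|2-0| = 3
Tile 8: at (2,0), goal (2,1), distance |2-2|+|0-1| = 1
Tile 5: at (2,1), goal (1,1), distance |2-1|+|1-1| = 1
Tile 3: at (2,2), goal (0,2), distance |2-0|+|2-2| = 2
Sum: 0 + 3 + 2 + 1 + 3 + 1 + 1 + 2 = 13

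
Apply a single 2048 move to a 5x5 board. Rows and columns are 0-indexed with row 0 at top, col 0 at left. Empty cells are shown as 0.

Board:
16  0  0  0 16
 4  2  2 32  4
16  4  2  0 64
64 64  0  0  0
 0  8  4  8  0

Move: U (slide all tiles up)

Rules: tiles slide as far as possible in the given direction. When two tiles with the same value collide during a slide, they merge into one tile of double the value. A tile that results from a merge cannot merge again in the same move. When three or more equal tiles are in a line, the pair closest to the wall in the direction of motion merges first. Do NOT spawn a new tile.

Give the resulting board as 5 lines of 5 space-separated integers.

Answer: 16  2  4 32 16
 4  4  4  8  4
16 64  0  0 64
64  8  0  0  0
 0  0  0  0  0

Derivation:
Slide up:
col 0: [16, 4, 16, 64, 0] -> [16, 4, 16, 64, 0]
col 1: [0, 2, 4, 64, 8] -> [2, 4, 64, 8, 0]
col 2: [0, 2, 2, 0, 4] -> [4, 4, 0, 0, 0]
col 3: [0, 32, 0, 0, 8] -> [32, 8, 0, 0, 0]
col 4: [16, 4, 64, 0, 0] -> [16, 4, 64, 0, 0]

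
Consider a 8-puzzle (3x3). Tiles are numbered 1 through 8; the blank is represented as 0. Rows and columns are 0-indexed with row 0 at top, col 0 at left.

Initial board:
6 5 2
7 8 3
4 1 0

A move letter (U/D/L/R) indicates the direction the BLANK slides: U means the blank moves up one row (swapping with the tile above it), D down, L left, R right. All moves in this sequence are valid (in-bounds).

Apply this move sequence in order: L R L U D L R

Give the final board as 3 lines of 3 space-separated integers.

After move 1 (L):
6 5 2
7 8 3
4 0 1

After move 2 (R):
6 5 2
7 8 3
4 1 0

After move 3 (L):
6 5 2
7 8 3
4 0 1

After move 4 (U):
6 5 2
7 0 3
4 8 1

After move 5 (D):
6 5 2
7 8 3
4 0 1

After move 6 (L):
6 5 2
7 8 3
0 4 1

After move 7 (R):
6 5 2
7 8 3
4 0 1

Answer: 6 5 2
7 8 3
4 0 1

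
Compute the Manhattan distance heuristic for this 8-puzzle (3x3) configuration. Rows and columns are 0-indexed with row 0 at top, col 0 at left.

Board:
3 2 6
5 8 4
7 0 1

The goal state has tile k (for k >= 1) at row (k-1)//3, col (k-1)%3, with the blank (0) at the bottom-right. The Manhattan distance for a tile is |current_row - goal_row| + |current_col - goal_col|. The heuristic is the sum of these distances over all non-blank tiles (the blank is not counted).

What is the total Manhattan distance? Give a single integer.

Answer: 11

Derivation:
Tile 3: at (0,0), goal (0,2), distance |0-0|+|0-2| = 2
Tile 2: at (0,1), goal (0,1), distance |0-0|+|1-1| = 0
Tile 6: at (0,2), goal (1,2), distance |0-1|+|2-2| = 1
Tile 5: at (1,0), goal (1,1), distance |1-1|+|0-1| = 1
Tile 8: at (1,1), goal (2,1), distance |1-2|+|1-1| = 1
Tile 4: at (1,2), goal (1,0), distance |1-1|+|2-0| = 2
Tile 7: at (2,0), goal (2,0), distance |2-2|+|0-0| = 0
Tile 1: at (2,2), goal (0,0), distance |2-0|+|2-0| = 4
Sum: 2 + 0 + 1 + 1 + 1 + 2 + 0 + 4 = 11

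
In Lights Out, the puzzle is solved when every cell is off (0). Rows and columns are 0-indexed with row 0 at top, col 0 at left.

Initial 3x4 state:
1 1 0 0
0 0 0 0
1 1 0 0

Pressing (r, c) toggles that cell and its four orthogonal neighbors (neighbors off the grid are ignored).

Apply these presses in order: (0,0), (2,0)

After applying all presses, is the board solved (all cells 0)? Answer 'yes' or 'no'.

Answer: yes

Derivation:
After press 1 at (0,0):
0 0 0 0
1 0 0 0
1 1 0 0

After press 2 at (2,0):
0 0 0 0
0 0 0 0
0 0 0 0

Lights still on: 0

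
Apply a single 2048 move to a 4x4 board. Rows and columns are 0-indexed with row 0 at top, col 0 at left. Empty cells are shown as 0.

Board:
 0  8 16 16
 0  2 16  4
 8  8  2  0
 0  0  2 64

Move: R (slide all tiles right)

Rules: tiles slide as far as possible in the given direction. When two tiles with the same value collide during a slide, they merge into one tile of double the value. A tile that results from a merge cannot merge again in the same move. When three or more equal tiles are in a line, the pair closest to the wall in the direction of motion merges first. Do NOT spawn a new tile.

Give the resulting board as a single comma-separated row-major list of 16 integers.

Slide right:
row 0: [0, 8, 16, 16] -> [0, 0, 8, 32]
row 1: [0, 2, 16, 4] -> [0, 2, 16, 4]
row 2: [8, 8, 2, 0] -> [0, 0, 16, 2]
row 3: [0, 0, 2, 64] -> [0, 0, 2, 64]

Answer: 0, 0, 8, 32, 0, 2, 16, 4, 0, 0, 16, 2, 0, 0, 2, 64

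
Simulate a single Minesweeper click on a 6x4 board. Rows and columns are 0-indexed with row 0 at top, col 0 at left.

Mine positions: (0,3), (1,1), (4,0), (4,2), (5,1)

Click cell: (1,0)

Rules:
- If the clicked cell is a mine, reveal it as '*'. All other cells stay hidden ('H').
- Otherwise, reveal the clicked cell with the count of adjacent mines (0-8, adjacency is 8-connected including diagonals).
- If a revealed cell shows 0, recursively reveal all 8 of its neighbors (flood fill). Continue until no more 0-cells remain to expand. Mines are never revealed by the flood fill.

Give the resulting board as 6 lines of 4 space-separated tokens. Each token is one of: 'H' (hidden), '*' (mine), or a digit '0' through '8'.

H H H H
1 H H H
H H H H
H H H H
H H H H
H H H H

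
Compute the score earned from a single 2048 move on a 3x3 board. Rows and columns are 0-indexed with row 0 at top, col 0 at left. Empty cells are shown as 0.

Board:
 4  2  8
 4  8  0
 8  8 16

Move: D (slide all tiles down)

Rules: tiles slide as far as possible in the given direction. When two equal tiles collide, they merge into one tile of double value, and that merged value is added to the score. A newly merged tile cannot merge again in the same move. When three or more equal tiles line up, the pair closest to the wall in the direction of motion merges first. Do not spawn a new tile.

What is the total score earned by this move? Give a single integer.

Slide down:
col 0: [4, 4, 8] -> [0, 8, 8]  score +8 (running 8)
col 1: [2, 8, 8] -> [0, 2, 16]  score +16 (running 24)
col 2: [8, 0, 16] -> [0, 8, 16]  score +0 (running 24)
Board after move:
 0  0  0
 8  2  8
 8 16 16

Answer: 24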